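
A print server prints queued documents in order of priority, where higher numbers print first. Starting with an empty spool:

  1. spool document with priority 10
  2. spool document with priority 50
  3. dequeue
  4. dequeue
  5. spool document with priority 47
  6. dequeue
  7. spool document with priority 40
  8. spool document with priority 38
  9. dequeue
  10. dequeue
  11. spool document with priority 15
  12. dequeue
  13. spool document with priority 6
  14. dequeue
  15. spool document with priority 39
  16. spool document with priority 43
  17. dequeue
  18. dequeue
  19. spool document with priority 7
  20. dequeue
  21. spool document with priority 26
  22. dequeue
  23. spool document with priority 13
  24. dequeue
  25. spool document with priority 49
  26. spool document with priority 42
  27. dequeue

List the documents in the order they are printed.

insert 10 → {10}
insert 50 → {50, 10}
dequeue → 50; now {10}
dequeue → 10; now {}
insert 47 → {47}
dequeue → 47; now {}
insert 40 → {40}
insert 38 → {40, 38}
dequeue → 40; now {38}
dequeue → 38; now {}
insert 15 → {15}
dequeue → 15; now {}
insert 6 → {6}
dequeue → 6; now {}
insert 39 → {39}
insert 43 → {43, 39}
dequeue → 43; now {39}
dequeue → 39; now {}
insert 7 → {7}
dequeue → 7; now {}
insert 26 → {26}
dequeue → 26; now {}
insert 13 → {13}
dequeue → 13; now {}
insert 49 → {49}
insert 42 → {49, 42}
dequeue → 49; now {42}

50 → 10 → 47 → 40 → 38 → 15 → 6 → 43 → 39 → 7 → 26 → 13 → 49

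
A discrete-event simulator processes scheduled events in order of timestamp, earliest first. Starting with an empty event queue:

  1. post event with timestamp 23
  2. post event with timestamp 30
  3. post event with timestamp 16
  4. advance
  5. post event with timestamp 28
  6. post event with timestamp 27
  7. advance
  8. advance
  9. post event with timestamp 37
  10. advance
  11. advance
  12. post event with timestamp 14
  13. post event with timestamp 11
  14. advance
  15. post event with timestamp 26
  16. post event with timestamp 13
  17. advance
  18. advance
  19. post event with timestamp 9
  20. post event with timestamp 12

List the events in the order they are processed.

insert 23 → {23}
insert 30 → {23, 30}
insert 16 → {16, 23, 30}
advance → 16; now {23, 30}
insert 28 → {23, 28, 30}
insert 27 → {23, 27, 28, 30}
advance → 23; now {27, 28, 30}
advance → 27; now {28, 30}
insert 37 → {28, 30, 37}
advance → 28; now {30, 37}
advance → 30; now {37}
insert 14 → {14, 37}
insert 11 → {11, 14, 37}
advance → 11; now {14, 37}
insert 26 → {14, 26, 37}
insert 13 → {13, 14, 26, 37}
advance → 13; now {14, 26, 37}
advance → 14; now {26, 37}
insert 9 → {9, 26, 37}
insert 12 → {9, 12, 26, 37}

16, 23, 27, 28, 30, 11, 13, 14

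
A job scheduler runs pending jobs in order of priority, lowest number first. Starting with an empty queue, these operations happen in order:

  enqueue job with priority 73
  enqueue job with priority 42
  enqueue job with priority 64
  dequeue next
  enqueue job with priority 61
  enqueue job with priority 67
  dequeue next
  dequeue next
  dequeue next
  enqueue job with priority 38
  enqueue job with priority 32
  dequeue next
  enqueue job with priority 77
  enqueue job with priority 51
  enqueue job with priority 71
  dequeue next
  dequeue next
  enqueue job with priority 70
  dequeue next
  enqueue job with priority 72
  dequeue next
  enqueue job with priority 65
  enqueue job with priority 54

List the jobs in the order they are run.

insert 73 → {73}
insert 42 → {42, 73}
insert 64 → {42, 64, 73}
dequeue next → 42; now {64, 73}
insert 61 → {61, 64, 73}
insert 67 → {61, 64, 67, 73}
dequeue next → 61; now {64, 67, 73}
dequeue next → 64; now {67, 73}
dequeue next → 67; now {73}
insert 38 → {38, 73}
insert 32 → {32, 38, 73}
dequeue next → 32; now {38, 73}
insert 77 → {38, 73, 77}
insert 51 → {38, 51, 73, 77}
insert 71 → {38, 51, 71, 73, 77}
dequeue next → 38; now {51, 71, 73, 77}
dequeue next → 51; now {71, 73, 77}
insert 70 → {70, 71, 73, 77}
dequeue next → 70; now {71, 73, 77}
insert 72 → {71, 72, 73, 77}
dequeue next → 71; now {72, 73, 77}
insert 65 → {65, 72, 73, 77}
insert 54 → {54, 65, 72, 73, 77}

42, 61, 64, 67, 32, 38, 51, 70, 71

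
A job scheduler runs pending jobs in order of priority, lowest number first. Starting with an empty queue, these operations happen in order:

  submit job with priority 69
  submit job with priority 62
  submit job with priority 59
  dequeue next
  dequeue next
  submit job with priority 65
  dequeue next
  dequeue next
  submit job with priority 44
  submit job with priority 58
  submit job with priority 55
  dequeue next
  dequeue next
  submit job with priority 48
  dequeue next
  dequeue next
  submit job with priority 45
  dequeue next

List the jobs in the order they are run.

insert 69 → {69}
insert 62 → {62, 69}
insert 59 → {59, 62, 69}
dequeue next → 59; now {62, 69}
dequeue next → 62; now {69}
insert 65 → {65, 69}
dequeue next → 65; now {69}
dequeue next → 69; now {}
insert 44 → {44}
insert 58 → {44, 58}
insert 55 → {44, 55, 58}
dequeue next → 44; now {55, 58}
dequeue next → 55; now {58}
insert 48 → {48, 58}
dequeue next → 48; now {58}
dequeue next → 58; now {}
insert 45 → {45}
dequeue next → 45; now {}

[59, 62, 65, 69, 44, 55, 48, 58, 45]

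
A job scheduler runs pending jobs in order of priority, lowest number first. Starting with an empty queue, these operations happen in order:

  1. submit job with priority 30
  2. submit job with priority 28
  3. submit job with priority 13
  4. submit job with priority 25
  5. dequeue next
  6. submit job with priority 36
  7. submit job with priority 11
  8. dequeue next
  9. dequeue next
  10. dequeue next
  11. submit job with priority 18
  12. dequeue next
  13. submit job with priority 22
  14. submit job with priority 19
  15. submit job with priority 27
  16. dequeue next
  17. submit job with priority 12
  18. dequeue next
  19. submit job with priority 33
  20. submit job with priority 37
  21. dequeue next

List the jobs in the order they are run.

insert 30 → {30}
insert 28 → {28, 30}
insert 13 → {13, 28, 30}
insert 25 → {13, 25, 28, 30}
dequeue next → 13; now {25, 28, 30}
insert 36 → {25, 28, 30, 36}
insert 11 → {11, 25, 28, 30, 36}
dequeue next → 11; now {25, 28, 30, 36}
dequeue next → 25; now {28, 30, 36}
dequeue next → 28; now {30, 36}
insert 18 → {18, 30, 36}
dequeue next → 18; now {30, 36}
insert 22 → {22, 30, 36}
insert 19 → {19, 22, 30, 36}
insert 27 → {19, 22, 27, 30, 36}
dequeue next → 19; now {22, 27, 30, 36}
insert 12 → {12, 22, 27, 30, 36}
dequeue next → 12; now {22, 27, 30, 36}
insert 33 → {22, 27, 30, 33, 36}
insert 37 → {22, 27, 30, 33, 36, 37}
dequeue next → 22; now {27, 30, 33, 36, 37}

13, 11, 25, 28, 18, 19, 12, 22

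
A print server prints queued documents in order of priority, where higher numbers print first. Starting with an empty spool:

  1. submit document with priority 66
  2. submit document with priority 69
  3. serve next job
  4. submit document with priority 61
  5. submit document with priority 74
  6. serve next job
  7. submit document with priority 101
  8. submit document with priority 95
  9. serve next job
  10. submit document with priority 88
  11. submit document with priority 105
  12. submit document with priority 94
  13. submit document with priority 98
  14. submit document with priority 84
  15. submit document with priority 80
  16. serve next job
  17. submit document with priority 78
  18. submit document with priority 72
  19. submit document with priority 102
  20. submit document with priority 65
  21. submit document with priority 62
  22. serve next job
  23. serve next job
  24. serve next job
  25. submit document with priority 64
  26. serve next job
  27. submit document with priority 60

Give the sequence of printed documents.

69, 74, 101, 105, 102, 98, 95, 94

insert 66 → {66}
insert 69 → {69, 66}
serve next job → 69; now {66}
insert 61 → {66, 61}
insert 74 → {74, 66, 61}
serve next job → 74; now {66, 61}
insert 101 → {101, 66, 61}
insert 95 → {101, 95, 66, 61}
serve next job → 101; now {95, 66, 61}
insert 88 → {95, 88, 66, 61}
insert 105 → {105, 95, 88, 66, 61}
insert 94 → {105, 95, 94, 88, 66, 61}
insert 98 → {105, 98, 95, 94, 88, 66, 61}
insert 84 → {105, 98, 95, 94, 88, 84, 66, 61}
insert 80 → {105, 98, 95, 94, 88, 84, 80, 66, 61}
serve next job → 105; now {98, 95, 94, 88, 84, 80, 66, 61}
insert 78 → {98, 95, 94, 88, 84, 80, 78, 66, 61}
insert 72 → {98, 95, 94, 88, 84, 80, 78, 72, 66, 61}
insert 102 → {102, 98, 95, 94, 88, 84, 80, 78, 72, 66, 61}
insert 65 → {102, 98, 95, 94, 88, 84, 80, 78, 72, 66, 65, 61}
insert 62 → {102, 98, 95, 94, 88, 84, 80, 78, 72, 66, 65, 62, 61}
serve next job → 102; now {98, 95, 94, 88, 84, 80, 78, 72, 66, 65, 62, 61}
serve next job → 98; now {95, 94, 88, 84, 80, 78, 72, 66, 65, 62, 61}
serve next job → 95; now {94, 88, 84, 80, 78, 72, 66, 65, 62, 61}
insert 64 → {94, 88, 84, 80, 78, 72, 66, 65, 64, 62, 61}
serve next job → 94; now {88, 84, 80, 78, 72, 66, 65, 64, 62, 61}
insert 60 → {88, 84, 80, 78, 72, 66, 65, 64, 62, 61, 60}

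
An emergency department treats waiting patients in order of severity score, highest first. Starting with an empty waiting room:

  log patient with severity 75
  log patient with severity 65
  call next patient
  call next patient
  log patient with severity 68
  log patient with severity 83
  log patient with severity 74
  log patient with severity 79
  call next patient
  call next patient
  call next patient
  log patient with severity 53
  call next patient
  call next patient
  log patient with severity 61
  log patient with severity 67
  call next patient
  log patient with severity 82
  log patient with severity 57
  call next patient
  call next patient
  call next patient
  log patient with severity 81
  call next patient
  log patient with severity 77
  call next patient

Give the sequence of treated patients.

insert 75 → {75}
insert 65 → {75, 65}
call next patient → 75; now {65}
call next patient → 65; now {}
insert 68 → {68}
insert 83 → {83, 68}
insert 74 → {83, 74, 68}
insert 79 → {83, 79, 74, 68}
call next patient → 83; now {79, 74, 68}
call next patient → 79; now {74, 68}
call next patient → 74; now {68}
insert 53 → {68, 53}
call next patient → 68; now {53}
call next patient → 53; now {}
insert 61 → {61}
insert 67 → {67, 61}
call next patient → 67; now {61}
insert 82 → {82, 61}
insert 57 → {82, 61, 57}
call next patient → 82; now {61, 57}
call next patient → 61; now {57}
call next patient → 57; now {}
insert 81 → {81}
call next patient → 81; now {}
insert 77 → {77}
call next patient → 77; now {}

75, 65, 83, 79, 74, 68, 53, 67, 82, 61, 57, 81, 77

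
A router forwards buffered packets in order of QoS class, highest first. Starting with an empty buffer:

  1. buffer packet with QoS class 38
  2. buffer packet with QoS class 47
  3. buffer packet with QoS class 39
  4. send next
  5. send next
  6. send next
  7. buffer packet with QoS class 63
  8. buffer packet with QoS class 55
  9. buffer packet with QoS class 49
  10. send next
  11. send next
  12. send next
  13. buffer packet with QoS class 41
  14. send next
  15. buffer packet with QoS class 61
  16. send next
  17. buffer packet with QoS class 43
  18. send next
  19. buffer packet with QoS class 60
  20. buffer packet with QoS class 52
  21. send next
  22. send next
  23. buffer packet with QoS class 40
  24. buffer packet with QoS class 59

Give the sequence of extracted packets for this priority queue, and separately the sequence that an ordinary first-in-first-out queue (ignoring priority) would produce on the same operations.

insert 38 → {38}
insert 47 → {47, 38}
insert 39 → {47, 39, 38}
send next → 47; now {39, 38}
send next → 39; now {38}
send next → 38; now {}
insert 63 → {63}
insert 55 → {63, 55}
insert 49 → {63, 55, 49}
send next → 63; now {55, 49}
send next → 55; now {49}
send next → 49; now {}
insert 41 → {41}
send next → 41; now {}
insert 61 → {61}
send next → 61; now {}
insert 43 → {43}
send next → 43; now {}
insert 60 → {60}
insert 52 → {60, 52}
send next → 60; now {52}
send next → 52; now {}
insert 40 → {40}
insert 59 → {59, 40}

priority queue: 47, 39, 38, 63, 55, 49, 41, 61, 43, 60, 52; FIFO queue: 38 → 47 → 39 → 63 → 55 → 49 → 41 → 61 → 43 → 60 → 52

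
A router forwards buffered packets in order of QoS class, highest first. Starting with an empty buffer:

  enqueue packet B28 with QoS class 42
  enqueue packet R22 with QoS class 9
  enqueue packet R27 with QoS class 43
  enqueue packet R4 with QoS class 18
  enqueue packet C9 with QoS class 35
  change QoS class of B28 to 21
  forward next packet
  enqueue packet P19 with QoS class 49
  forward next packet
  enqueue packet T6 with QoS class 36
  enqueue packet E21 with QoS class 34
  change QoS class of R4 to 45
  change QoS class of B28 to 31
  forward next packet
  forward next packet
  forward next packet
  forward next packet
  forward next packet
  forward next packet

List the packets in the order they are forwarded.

add B28 (QoS class 42) → {B28:42}
add R22 (QoS class 9) → {B28:42, R22:9}
add R27 (QoS class 43) → {R27:43, B28:42, R22:9}
add R4 (QoS class 18) → {R27:43, B28:42, R4:18, R22:9}
add C9 (QoS class 35) → {R27:43, B28:42, C9:35, R4:18, R22:9}
update B28 to QoS class 21 → {R27:43, C9:35, B28:21, R4:18, R22:9}
forward next packet → R27; now {C9:35, B28:21, R4:18, R22:9}
add P19 (QoS class 49) → {P19:49, C9:35, B28:21, R4:18, R22:9}
forward next packet → P19; now {C9:35, B28:21, R4:18, R22:9}
add T6 (QoS class 36) → {T6:36, C9:35, B28:21, R4:18, R22:9}
add E21 (QoS class 34) → {T6:36, C9:35, E21:34, B28:21, R4:18, R22:9}
update R4 to QoS class 45 → {R4:45, T6:36, C9:35, E21:34, B28:21, R22:9}
update B28 to QoS class 31 → {R4:45, T6:36, C9:35, E21:34, B28:31, R22:9}
forward next packet → R4; now {T6:36, C9:35, E21:34, B28:31, R22:9}
forward next packet → T6; now {C9:35, E21:34, B28:31, R22:9}
forward next packet → C9; now {E21:34, B28:31, R22:9}
forward next packet → E21; now {B28:31, R22:9}
forward next packet → B28; now {R22:9}
forward next packet → R22; now {}

[R27, P19, R4, T6, C9, E21, B28, R22]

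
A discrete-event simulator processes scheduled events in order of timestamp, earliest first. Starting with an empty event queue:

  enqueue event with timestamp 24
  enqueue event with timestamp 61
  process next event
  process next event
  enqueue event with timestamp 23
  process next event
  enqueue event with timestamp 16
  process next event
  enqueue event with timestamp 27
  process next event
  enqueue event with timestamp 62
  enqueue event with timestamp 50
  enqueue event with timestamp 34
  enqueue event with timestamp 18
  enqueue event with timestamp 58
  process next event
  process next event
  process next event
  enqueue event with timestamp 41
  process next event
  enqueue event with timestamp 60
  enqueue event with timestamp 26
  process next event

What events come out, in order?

24, 61, 23, 16, 27, 18, 34, 50, 41, 26

insert 24 → {24}
insert 61 → {24, 61}
process next event → 24; now {61}
process next event → 61; now {}
insert 23 → {23}
process next event → 23; now {}
insert 16 → {16}
process next event → 16; now {}
insert 27 → {27}
process next event → 27; now {}
insert 62 → {62}
insert 50 → {50, 62}
insert 34 → {34, 50, 62}
insert 18 → {18, 34, 50, 62}
insert 58 → {18, 34, 50, 58, 62}
process next event → 18; now {34, 50, 58, 62}
process next event → 34; now {50, 58, 62}
process next event → 50; now {58, 62}
insert 41 → {41, 58, 62}
process next event → 41; now {58, 62}
insert 60 → {58, 60, 62}
insert 26 → {26, 58, 60, 62}
process next event → 26; now {58, 60, 62}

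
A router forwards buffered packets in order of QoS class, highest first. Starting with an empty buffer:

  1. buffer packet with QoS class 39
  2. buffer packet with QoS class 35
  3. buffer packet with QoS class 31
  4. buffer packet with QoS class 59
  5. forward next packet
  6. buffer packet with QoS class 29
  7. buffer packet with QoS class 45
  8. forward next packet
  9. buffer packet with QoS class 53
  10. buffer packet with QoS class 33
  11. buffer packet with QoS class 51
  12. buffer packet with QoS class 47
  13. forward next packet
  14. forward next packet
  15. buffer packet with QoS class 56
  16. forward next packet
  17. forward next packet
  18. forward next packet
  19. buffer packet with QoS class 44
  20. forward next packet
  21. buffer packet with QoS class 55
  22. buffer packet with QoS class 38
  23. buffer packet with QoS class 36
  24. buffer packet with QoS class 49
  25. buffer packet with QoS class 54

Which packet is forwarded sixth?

47

insert 39 → {39}
insert 35 → {39, 35}
insert 31 → {39, 35, 31}
insert 59 → {59, 39, 35, 31}
forward next packet → 59; now {39, 35, 31}
insert 29 → {39, 35, 31, 29}
insert 45 → {45, 39, 35, 31, 29}
forward next packet → 45; now {39, 35, 31, 29}
insert 53 → {53, 39, 35, 31, 29}
insert 33 → {53, 39, 35, 33, 31, 29}
insert 51 → {53, 51, 39, 35, 33, 31, 29}
insert 47 → {53, 51, 47, 39, 35, 33, 31, 29}
forward next packet → 53; now {51, 47, 39, 35, 33, 31, 29}
forward next packet → 51; now {47, 39, 35, 33, 31, 29}
insert 56 → {56, 47, 39, 35, 33, 31, 29}
forward next packet → 56; now {47, 39, 35, 33, 31, 29}
forward next packet → 47; now {39, 35, 33, 31, 29}
forward next packet → 39; now {35, 33, 31, 29}
insert 44 → {44, 35, 33, 31, 29}
forward next packet → 44; now {35, 33, 31, 29}
insert 55 → {55, 35, 33, 31, 29}
insert 38 → {55, 38, 35, 33, 31, 29}
insert 36 → {55, 38, 36, 35, 33, 31, 29}
insert 49 → {55, 49, 38, 36, 35, 33, 31, 29}
insert 54 → {55, 54, 49, 38, 36, 35, 33, 31, 29}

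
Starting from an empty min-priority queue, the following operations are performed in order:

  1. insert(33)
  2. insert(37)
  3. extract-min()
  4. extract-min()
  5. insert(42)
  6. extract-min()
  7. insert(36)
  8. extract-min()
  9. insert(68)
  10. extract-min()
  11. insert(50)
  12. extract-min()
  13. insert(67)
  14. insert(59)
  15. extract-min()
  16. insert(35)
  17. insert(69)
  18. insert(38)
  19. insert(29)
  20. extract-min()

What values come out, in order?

33 → 37 → 42 → 36 → 68 → 50 → 59 → 29

insert 33 → {33}
insert 37 → {33, 37}
extract-min → 33; now {37}
extract-min → 37; now {}
insert 42 → {42}
extract-min → 42; now {}
insert 36 → {36}
extract-min → 36; now {}
insert 68 → {68}
extract-min → 68; now {}
insert 50 → {50}
extract-min → 50; now {}
insert 67 → {67}
insert 59 → {59, 67}
extract-min → 59; now {67}
insert 35 → {35, 67}
insert 69 → {35, 67, 69}
insert 38 → {35, 38, 67, 69}
insert 29 → {29, 35, 38, 67, 69}
extract-min → 29; now {35, 38, 67, 69}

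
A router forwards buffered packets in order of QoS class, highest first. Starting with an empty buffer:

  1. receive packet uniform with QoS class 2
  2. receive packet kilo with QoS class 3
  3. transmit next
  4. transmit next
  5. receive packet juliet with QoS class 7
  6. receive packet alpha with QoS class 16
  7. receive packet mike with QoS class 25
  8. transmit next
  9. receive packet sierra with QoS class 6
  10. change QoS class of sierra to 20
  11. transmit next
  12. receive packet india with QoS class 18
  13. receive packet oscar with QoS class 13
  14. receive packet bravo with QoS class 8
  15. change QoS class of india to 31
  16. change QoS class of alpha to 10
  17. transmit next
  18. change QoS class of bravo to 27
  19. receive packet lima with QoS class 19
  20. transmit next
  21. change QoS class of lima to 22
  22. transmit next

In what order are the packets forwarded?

add uniform (QoS class 2) → {uniform:2}
add kilo (QoS class 3) → {kilo:3, uniform:2}
transmit next → kilo; now {uniform:2}
transmit next → uniform; now {}
add juliet (QoS class 7) → {juliet:7}
add alpha (QoS class 16) → {alpha:16, juliet:7}
add mike (QoS class 25) → {mike:25, alpha:16, juliet:7}
transmit next → mike; now {alpha:16, juliet:7}
add sierra (QoS class 6) → {alpha:16, juliet:7, sierra:6}
update sierra to QoS class 20 → {sierra:20, alpha:16, juliet:7}
transmit next → sierra; now {alpha:16, juliet:7}
add india (QoS class 18) → {india:18, alpha:16, juliet:7}
add oscar (QoS class 13) → {india:18, alpha:16, oscar:13, juliet:7}
add bravo (QoS class 8) → {india:18, alpha:16, oscar:13, bravo:8, juliet:7}
update india to QoS class 31 → {india:31, alpha:16, oscar:13, bravo:8, juliet:7}
update alpha to QoS class 10 → {india:31, oscar:13, alpha:10, bravo:8, juliet:7}
transmit next → india; now {oscar:13, alpha:10, bravo:8, juliet:7}
update bravo to QoS class 27 → {bravo:27, oscar:13, alpha:10, juliet:7}
add lima (QoS class 19) → {bravo:27, lima:19, oscar:13, alpha:10, juliet:7}
transmit next → bravo; now {lima:19, oscar:13, alpha:10, juliet:7}
update lima to QoS class 22 → {lima:22, oscar:13, alpha:10, juliet:7}
transmit next → lima; now {oscar:13, alpha:10, juliet:7}

kilo, uniform, mike, sierra, india, bravo, lima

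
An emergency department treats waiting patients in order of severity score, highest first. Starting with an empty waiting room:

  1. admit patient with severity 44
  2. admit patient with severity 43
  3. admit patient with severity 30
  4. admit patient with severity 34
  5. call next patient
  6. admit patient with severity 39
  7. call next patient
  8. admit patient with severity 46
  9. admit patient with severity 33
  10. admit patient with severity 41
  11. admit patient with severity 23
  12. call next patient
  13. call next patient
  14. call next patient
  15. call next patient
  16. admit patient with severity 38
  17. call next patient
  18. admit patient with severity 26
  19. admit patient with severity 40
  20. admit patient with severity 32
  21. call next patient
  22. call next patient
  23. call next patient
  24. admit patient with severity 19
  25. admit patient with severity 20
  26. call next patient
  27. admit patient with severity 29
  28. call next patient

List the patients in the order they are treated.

44, 43, 46, 41, 39, 34, 38, 40, 33, 32, 30, 29

insert 44 → {44}
insert 43 → {44, 43}
insert 30 → {44, 43, 30}
insert 34 → {44, 43, 34, 30}
call next patient → 44; now {43, 34, 30}
insert 39 → {43, 39, 34, 30}
call next patient → 43; now {39, 34, 30}
insert 46 → {46, 39, 34, 30}
insert 33 → {46, 39, 34, 33, 30}
insert 41 → {46, 41, 39, 34, 33, 30}
insert 23 → {46, 41, 39, 34, 33, 30, 23}
call next patient → 46; now {41, 39, 34, 33, 30, 23}
call next patient → 41; now {39, 34, 33, 30, 23}
call next patient → 39; now {34, 33, 30, 23}
call next patient → 34; now {33, 30, 23}
insert 38 → {38, 33, 30, 23}
call next patient → 38; now {33, 30, 23}
insert 26 → {33, 30, 26, 23}
insert 40 → {40, 33, 30, 26, 23}
insert 32 → {40, 33, 32, 30, 26, 23}
call next patient → 40; now {33, 32, 30, 26, 23}
call next patient → 33; now {32, 30, 26, 23}
call next patient → 32; now {30, 26, 23}
insert 19 → {30, 26, 23, 19}
insert 20 → {30, 26, 23, 20, 19}
call next patient → 30; now {26, 23, 20, 19}
insert 29 → {29, 26, 23, 20, 19}
call next patient → 29; now {26, 23, 20, 19}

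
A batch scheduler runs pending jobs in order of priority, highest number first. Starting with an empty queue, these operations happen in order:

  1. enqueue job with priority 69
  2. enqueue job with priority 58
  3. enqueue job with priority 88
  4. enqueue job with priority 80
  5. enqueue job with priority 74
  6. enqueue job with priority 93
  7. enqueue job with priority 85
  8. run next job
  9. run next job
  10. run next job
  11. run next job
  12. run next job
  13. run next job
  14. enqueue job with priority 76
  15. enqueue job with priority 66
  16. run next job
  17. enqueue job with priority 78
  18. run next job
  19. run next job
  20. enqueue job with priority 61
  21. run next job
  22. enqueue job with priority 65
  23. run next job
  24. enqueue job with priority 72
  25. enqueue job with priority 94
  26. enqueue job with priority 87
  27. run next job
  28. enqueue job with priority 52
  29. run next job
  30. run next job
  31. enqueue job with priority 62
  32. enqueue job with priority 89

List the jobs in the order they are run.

93 → 88 → 85 → 80 → 74 → 69 → 76 → 78 → 66 → 61 → 65 → 94 → 87 → 72

insert 69 → {69}
insert 58 → {69, 58}
insert 88 → {88, 69, 58}
insert 80 → {88, 80, 69, 58}
insert 74 → {88, 80, 74, 69, 58}
insert 93 → {93, 88, 80, 74, 69, 58}
insert 85 → {93, 88, 85, 80, 74, 69, 58}
run next job → 93; now {88, 85, 80, 74, 69, 58}
run next job → 88; now {85, 80, 74, 69, 58}
run next job → 85; now {80, 74, 69, 58}
run next job → 80; now {74, 69, 58}
run next job → 74; now {69, 58}
run next job → 69; now {58}
insert 76 → {76, 58}
insert 66 → {76, 66, 58}
run next job → 76; now {66, 58}
insert 78 → {78, 66, 58}
run next job → 78; now {66, 58}
run next job → 66; now {58}
insert 61 → {61, 58}
run next job → 61; now {58}
insert 65 → {65, 58}
run next job → 65; now {58}
insert 72 → {72, 58}
insert 94 → {94, 72, 58}
insert 87 → {94, 87, 72, 58}
run next job → 94; now {87, 72, 58}
insert 52 → {87, 72, 58, 52}
run next job → 87; now {72, 58, 52}
run next job → 72; now {58, 52}
insert 62 → {62, 58, 52}
insert 89 → {89, 62, 58, 52}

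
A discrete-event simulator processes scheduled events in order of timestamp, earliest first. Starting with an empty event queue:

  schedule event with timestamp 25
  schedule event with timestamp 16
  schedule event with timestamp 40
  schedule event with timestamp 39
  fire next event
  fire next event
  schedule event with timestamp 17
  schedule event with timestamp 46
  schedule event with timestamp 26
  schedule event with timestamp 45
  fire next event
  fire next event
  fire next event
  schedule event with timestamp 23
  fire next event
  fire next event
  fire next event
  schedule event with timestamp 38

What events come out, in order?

16, 25, 17, 26, 39, 23, 40, 45

insert 25 → {25}
insert 16 → {16, 25}
insert 40 → {16, 25, 40}
insert 39 → {16, 25, 39, 40}
fire next event → 16; now {25, 39, 40}
fire next event → 25; now {39, 40}
insert 17 → {17, 39, 40}
insert 46 → {17, 39, 40, 46}
insert 26 → {17, 26, 39, 40, 46}
insert 45 → {17, 26, 39, 40, 45, 46}
fire next event → 17; now {26, 39, 40, 45, 46}
fire next event → 26; now {39, 40, 45, 46}
fire next event → 39; now {40, 45, 46}
insert 23 → {23, 40, 45, 46}
fire next event → 23; now {40, 45, 46}
fire next event → 40; now {45, 46}
fire next event → 45; now {46}
insert 38 → {38, 46}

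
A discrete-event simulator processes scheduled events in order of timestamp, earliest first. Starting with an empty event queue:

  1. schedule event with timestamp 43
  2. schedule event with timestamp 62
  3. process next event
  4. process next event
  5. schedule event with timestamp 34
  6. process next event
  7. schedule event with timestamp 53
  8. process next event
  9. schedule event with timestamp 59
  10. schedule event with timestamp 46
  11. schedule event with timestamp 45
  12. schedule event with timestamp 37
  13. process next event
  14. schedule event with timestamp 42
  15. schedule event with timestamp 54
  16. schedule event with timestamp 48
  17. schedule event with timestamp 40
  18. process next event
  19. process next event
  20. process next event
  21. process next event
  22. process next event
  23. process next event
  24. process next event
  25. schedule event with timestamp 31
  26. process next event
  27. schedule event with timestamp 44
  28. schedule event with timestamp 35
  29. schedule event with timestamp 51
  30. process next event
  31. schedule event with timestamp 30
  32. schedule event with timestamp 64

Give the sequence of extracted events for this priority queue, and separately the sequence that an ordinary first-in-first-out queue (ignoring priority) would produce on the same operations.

priority queue: 43, 62, 34, 53, 37, 40, 42, 45, 46, 48, 54, 59, 31, 35; FIFO queue: [43, 62, 34, 53, 59, 46, 45, 37, 42, 54, 48, 40, 31, 44]

insert 43 → {43}
insert 62 → {43, 62}
process next event → 43; now {62}
process next event → 62; now {}
insert 34 → {34}
process next event → 34; now {}
insert 53 → {53}
process next event → 53; now {}
insert 59 → {59}
insert 46 → {46, 59}
insert 45 → {45, 46, 59}
insert 37 → {37, 45, 46, 59}
process next event → 37; now {45, 46, 59}
insert 42 → {42, 45, 46, 59}
insert 54 → {42, 45, 46, 54, 59}
insert 48 → {42, 45, 46, 48, 54, 59}
insert 40 → {40, 42, 45, 46, 48, 54, 59}
process next event → 40; now {42, 45, 46, 48, 54, 59}
process next event → 42; now {45, 46, 48, 54, 59}
process next event → 45; now {46, 48, 54, 59}
process next event → 46; now {48, 54, 59}
process next event → 48; now {54, 59}
process next event → 54; now {59}
process next event → 59; now {}
insert 31 → {31}
process next event → 31; now {}
insert 44 → {44}
insert 35 → {35, 44}
insert 51 → {35, 44, 51}
process next event → 35; now {44, 51}
insert 30 → {30, 44, 51}
insert 64 → {30, 44, 51, 64}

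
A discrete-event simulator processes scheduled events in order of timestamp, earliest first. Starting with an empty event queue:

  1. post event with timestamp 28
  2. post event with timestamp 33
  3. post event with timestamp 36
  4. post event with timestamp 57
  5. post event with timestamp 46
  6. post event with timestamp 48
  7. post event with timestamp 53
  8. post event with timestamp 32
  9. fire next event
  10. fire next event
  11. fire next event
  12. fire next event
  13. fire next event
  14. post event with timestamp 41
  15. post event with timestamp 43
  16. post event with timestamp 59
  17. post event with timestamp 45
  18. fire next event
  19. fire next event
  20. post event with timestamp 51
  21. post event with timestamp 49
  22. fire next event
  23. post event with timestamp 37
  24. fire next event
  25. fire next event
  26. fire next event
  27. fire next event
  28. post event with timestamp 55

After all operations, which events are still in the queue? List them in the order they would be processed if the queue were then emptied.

insert 28 → {28}
insert 33 → {28, 33}
insert 36 → {28, 33, 36}
insert 57 → {28, 33, 36, 57}
insert 46 → {28, 33, 36, 46, 57}
insert 48 → {28, 33, 36, 46, 48, 57}
insert 53 → {28, 33, 36, 46, 48, 53, 57}
insert 32 → {28, 32, 33, 36, 46, 48, 53, 57}
fire next event → 28; now {32, 33, 36, 46, 48, 53, 57}
fire next event → 32; now {33, 36, 46, 48, 53, 57}
fire next event → 33; now {36, 46, 48, 53, 57}
fire next event → 36; now {46, 48, 53, 57}
fire next event → 46; now {48, 53, 57}
insert 41 → {41, 48, 53, 57}
insert 43 → {41, 43, 48, 53, 57}
insert 59 → {41, 43, 48, 53, 57, 59}
insert 45 → {41, 43, 45, 48, 53, 57, 59}
fire next event → 41; now {43, 45, 48, 53, 57, 59}
fire next event → 43; now {45, 48, 53, 57, 59}
insert 51 → {45, 48, 51, 53, 57, 59}
insert 49 → {45, 48, 49, 51, 53, 57, 59}
fire next event → 45; now {48, 49, 51, 53, 57, 59}
insert 37 → {37, 48, 49, 51, 53, 57, 59}
fire next event → 37; now {48, 49, 51, 53, 57, 59}
fire next event → 48; now {49, 51, 53, 57, 59}
fire next event → 49; now {51, 53, 57, 59}
fire next event → 51; now {53, 57, 59}
insert 55 → {53, 55, 57, 59}

[53, 55, 57, 59]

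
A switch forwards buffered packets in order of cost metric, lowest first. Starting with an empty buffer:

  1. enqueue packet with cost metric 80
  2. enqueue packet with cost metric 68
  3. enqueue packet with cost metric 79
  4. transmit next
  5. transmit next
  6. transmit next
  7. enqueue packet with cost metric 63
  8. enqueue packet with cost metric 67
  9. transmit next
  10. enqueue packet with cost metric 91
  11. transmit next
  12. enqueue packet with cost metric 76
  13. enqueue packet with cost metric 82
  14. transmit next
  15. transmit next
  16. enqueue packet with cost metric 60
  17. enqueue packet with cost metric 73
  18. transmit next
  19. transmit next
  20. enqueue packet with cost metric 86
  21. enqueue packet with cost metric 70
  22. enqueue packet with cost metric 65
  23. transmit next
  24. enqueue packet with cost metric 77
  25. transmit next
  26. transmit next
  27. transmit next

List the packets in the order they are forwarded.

insert 80 → {80}
insert 68 → {68, 80}
insert 79 → {68, 79, 80}
transmit next → 68; now {79, 80}
transmit next → 79; now {80}
transmit next → 80; now {}
insert 63 → {63}
insert 67 → {63, 67}
transmit next → 63; now {67}
insert 91 → {67, 91}
transmit next → 67; now {91}
insert 76 → {76, 91}
insert 82 → {76, 82, 91}
transmit next → 76; now {82, 91}
transmit next → 82; now {91}
insert 60 → {60, 91}
insert 73 → {60, 73, 91}
transmit next → 60; now {73, 91}
transmit next → 73; now {91}
insert 86 → {86, 91}
insert 70 → {70, 86, 91}
insert 65 → {65, 70, 86, 91}
transmit next → 65; now {70, 86, 91}
insert 77 → {70, 77, 86, 91}
transmit next → 70; now {77, 86, 91}
transmit next → 77; now {86, 91}
transmit next → 86; now {91}

68 → 79 → 80 → 63 → 67 → 76 → 82 → 60 → 73 → 65 → 70 → 77 → 86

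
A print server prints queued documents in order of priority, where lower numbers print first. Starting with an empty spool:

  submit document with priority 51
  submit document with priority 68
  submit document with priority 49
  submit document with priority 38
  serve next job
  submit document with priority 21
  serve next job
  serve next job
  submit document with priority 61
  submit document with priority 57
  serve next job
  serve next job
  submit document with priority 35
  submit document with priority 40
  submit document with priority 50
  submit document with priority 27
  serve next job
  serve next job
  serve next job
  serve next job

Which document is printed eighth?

40

insert 51 → {51}
insert 68 → {51, 68}
insert 49 → {49, 51, 68}
insert 38 → {38, 49, 51, 68}
serve next job → 38; now {49, 51, 68}
insert 21 → {21, 49, 51, 68}
serve next job → 21; now {49, 51, 68}
serve next job → 49; now {51, 68}
insert 61 → {51, 61, 68}
insert 57 → {51, 57, 61, 68}
serve next job → 51; now {57, 61, 68}
serve next job → 57; now {61, 68}
insert 35 → {35, 61, 68}
insert 40 → {35, 40, 61, 68}
insert 50 → {35, 40, 50, 61, 68}
insert 27 → {27, 35, 40, 50, 61, 68}
serve next job → 27; now {35, 40, 50, 61, 68}
serve next job → 35; now {40, 50, 61, 68}
serve next job → 40; now {50, 61, 68}
serve next job → 50; now {61, 68}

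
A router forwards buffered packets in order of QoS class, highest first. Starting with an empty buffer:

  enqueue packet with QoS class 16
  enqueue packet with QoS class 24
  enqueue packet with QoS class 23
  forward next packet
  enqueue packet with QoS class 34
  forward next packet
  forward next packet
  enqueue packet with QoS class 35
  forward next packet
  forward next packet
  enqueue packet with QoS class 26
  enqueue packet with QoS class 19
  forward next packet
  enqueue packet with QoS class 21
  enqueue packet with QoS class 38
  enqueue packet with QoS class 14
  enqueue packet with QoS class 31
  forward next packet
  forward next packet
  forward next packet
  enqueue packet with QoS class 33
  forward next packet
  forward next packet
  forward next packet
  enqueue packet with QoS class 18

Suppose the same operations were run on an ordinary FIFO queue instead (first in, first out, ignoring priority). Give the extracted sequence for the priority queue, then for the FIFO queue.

priority queue: 24, 34, 23, 35, 16, 26, 38, 31, 21, 33, 19, 14; FIFO queue: 16, 24, 23, 34, 35, 26, 19, 21, 38, 14, 31, 33

insert 16 → {16}
insert 24 → {24, 16}
insert 23 → {24, 23, 16}
forward next packet → 24; now {23, 16}
insert 34 → {34, 23, 16}
forward next packet → 34; now {23, 16}
forward next packet → 23; now {16}
insert 35 → {35, 16}
forward next packet → 35; now {16}
forward next packet → 16; now {}
insert 26 → {26}
insert 19 → {26, 19}
forward next packet → 26; now {19}
insert 21 → {21, 19}
insert 38 → {38, 21, 19}
insert 14 → {38, 21, 19, 14}
insert 31 → {38, 31, 21, 19, 14}
forward next packet → 38; now {31, 21, 19, 14}
forward next packet → 31; now {21, 19, 14}
forward next packet → 21; now {19, 14}
insert 33 → {33, 19, 14}
forward next packet → 33; now {19, 14}
forward next packet → 19; now {14}
forward next packet → 14; now {}
insert 18 → {18}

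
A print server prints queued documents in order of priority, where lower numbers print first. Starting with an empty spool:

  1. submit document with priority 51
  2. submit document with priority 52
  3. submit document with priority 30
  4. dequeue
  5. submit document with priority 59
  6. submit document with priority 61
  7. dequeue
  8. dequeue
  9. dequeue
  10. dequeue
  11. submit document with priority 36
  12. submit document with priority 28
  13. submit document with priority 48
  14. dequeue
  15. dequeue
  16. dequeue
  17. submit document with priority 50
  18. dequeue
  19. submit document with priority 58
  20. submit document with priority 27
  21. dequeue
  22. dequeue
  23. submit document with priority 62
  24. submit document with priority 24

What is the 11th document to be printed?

insert 51 → {51}
insert 52 → {51, 52}
insert 30 → {30, 51, 52}
dequeue → 30; now {51, 52}
insert 59 → {51, 52, 59}
insert 61 → {51, 52, 59, 61}
dequeue → 51; now {52, 59, 61}
dequeue → 52; now {59, 61}
dequeue → 59; now {61}
dequeue → 61; now {}
insert 36 → {36}
insert 28 → {28, 36}
insert 48 → {28, 36, 48}
dequeue → 28; now {36, 48}
dequeue → 36; now {48}
dequeue → 48; now {}
insert 50 → {50}
dequeue → 50; now {}
insert 58 → {58}
insert 27 → {27, 58}
dequeue → 27; now {58}
dequeue → 58; now {}
insert 62 → {62}
insert 24 → {24, 62}

58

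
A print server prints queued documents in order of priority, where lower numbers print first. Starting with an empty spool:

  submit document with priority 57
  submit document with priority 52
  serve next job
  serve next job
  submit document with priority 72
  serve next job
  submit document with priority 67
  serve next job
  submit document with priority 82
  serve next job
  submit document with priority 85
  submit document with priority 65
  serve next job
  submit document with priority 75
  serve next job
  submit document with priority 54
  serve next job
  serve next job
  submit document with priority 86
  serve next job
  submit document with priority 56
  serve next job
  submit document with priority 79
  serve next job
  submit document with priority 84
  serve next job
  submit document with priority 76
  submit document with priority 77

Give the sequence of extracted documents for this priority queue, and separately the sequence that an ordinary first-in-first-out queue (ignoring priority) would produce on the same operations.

insert 57 → {57}
insert 52 → {52, 57}
serve next job → 52; now {57}
serve next job → 57; now {}
insert 72 → {72}
serve next job → 72; now {}
insert 67 → {67}
serve next job → 67; now {}
insert 82 → {82}
serve next job → 82; now {}
insert 85 → {85}
insert 65 → {65, 85}
serve next job → 65; now {85}
insert 75 → {75, 85}
serve next job → 75; now {85}
insert 54 → {54, 85}
serve next job → 54; now {85}
serve next job → 85; now {}
insert 86 → {86}
serve next job → 86; now {}
insert 56 → {56}
serve next job → 56; now {}
insert 79 → {79}
serve next job → 79; now {}
insert 84 → {84}
serve next job → 84; now {}
insert 76 → {76}
insert 77 → {76, 77}

priority queue: 52 → 57 → 72 → 67 → 82 → 65 → 75 → 54 → 85 → 86 → 56 → 79 → 84; FIFO queue: 57, 52, 72, 67, 82, 85, 65, 75, 54, 86, 56, 79, 84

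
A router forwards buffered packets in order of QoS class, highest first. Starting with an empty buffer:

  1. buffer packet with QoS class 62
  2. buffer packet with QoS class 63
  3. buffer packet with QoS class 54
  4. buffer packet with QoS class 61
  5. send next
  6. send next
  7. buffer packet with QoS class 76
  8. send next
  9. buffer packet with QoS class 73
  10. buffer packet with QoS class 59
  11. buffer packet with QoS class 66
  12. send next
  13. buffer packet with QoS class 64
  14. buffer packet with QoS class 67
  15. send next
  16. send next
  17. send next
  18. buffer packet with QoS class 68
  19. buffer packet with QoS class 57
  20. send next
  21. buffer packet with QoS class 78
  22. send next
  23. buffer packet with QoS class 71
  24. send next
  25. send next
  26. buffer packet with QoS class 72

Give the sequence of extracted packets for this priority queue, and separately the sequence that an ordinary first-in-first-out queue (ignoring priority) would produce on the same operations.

insert 62 → {62}
insert 63 → {63, 62}
insert 54 → {63, 62, 54}
insert 61 → {63, 62, 61, 54}
send next → 63; now {62, 61, 54}
send next → 62; now {61, 54}
insert 76 → {76, 61, 54}
send next → 76; now {61, 54}
insert 73 → {73, 61, 54}
insert 59 → {73, 61, 59, 54}
insert 66 → {73, 66, 61, 59, 54}
send next → 73; now {66, 61, 59, 54}
insert 64 → {66, 64, 61, 59, 54}
insert 67 → {67, 66, 64, 61, 59, 54}
send next → 67; now {66, 64, 61, 59, 54}
send next → 66; now {64, 61, 59, 54}
send next → 64; now {61, 59, 54}
insert 68 → {68, 61, 59, 54}
insert 57 → {68, 61, 59, 57, 54}
send next → 68; now {61, 59, 57, 54}
insert 78 → {78, 61, 59, 57, 54}
send next → 78; now {61, 59, 57, 54}
insert 71 → {71, 61, 59, 57, 54}
send next → 71; now {61, 59, 57, 54}
send next → 61; now {59, 57, 54}
insert 72 → {72, 59, 57, 54}

priority queue: 63, 62, 76, 73, 67, 66, 64, 68, 78, 71, 61; FIFO queue: 62 → 63 → 54 → 61 → 76 → 73 → 59 → 66 → 64 → 67 → 68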